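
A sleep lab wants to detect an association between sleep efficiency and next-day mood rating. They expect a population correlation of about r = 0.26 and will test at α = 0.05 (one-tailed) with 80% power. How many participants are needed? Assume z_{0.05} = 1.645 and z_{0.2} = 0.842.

n = 91

Fisher's z: C = ½·ln((1+r)/(1−r)) = ½·ln(1.7027) = 0.2661.
n = ((z_{α} + z_β)/C)² + 3.
(1.645 + 0.842) / 0.2661 = 2.487 / 0.2661 = 9.346.
n = 9.346² + 3 = 87.35 + 3 = 90.3.
Round up.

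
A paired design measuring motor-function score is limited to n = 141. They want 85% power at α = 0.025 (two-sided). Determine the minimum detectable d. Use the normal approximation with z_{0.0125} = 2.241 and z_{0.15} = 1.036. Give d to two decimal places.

For a single sample (or paired design) of n = 141: d_min = (z_{α/2} + z_β)/√n.
z-sum = 2.241 + 1.036 = 3.277.
d_min = 3.277 / √141 = 3.277 / 11.874 = 0.276.

d_min ≈ 0.28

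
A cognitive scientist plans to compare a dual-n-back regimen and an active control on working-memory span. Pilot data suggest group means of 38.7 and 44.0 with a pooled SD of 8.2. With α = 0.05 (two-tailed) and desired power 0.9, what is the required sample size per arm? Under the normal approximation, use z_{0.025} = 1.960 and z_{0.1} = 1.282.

Cohen's d = |M₁ − M₂| / SD_pooled = |38.7 − 44.0| / 8.2 = 5.3 / 8.2 = 0.646.
For two independent groups with equal n: n = 2·((z_{α/2} + z_β) / d)².
z_{α/2} + z_β = 1.960 + 1.282 = 3.242.
n = 2 × (3.242 / 0.646)² = 2 × 5.019² = 2 × 25.19 = 50.4.
Round up to the next whole participant.

n = 51 per group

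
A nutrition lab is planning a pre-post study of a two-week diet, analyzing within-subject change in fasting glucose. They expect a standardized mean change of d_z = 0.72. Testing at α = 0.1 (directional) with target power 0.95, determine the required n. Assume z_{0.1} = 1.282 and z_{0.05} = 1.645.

n = 17 pairs

For a paired (one-sample on differences) test: n = ((z_{α} + z_β) / d)².
z_{α} + z_β = 1.282 + 1.645 = 2.927.
n = (2.927 / 0.72)² = 4.065² = 16.53.
Round up.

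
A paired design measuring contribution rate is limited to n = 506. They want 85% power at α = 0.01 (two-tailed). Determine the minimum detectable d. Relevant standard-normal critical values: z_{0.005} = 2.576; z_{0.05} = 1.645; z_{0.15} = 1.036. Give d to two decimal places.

For a single sample (or paired design) of n = 506: d_min = (z_{α/2} + z_β)/√n.
z-sum = 2.576 + 1.036 = 3.612.
d_min = 3.612 / √506 = 3.612 / 22.494 = 0.161.

d_min ≈ 0.16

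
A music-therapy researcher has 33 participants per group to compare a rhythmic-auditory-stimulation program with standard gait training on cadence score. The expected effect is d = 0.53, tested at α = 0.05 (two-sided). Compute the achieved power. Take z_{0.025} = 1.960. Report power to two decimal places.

power ≈ 0.58

For two equal groups, power = Φ(d·√(n/2) − z_{α/2}).
d·√(n/2) = 0.53 × √(33/2) = 0.53 × 4.062 = 2.153.
z_β = 2.153 − 1.960 = 0.193.
Power = Φ(0.193) = 0.576.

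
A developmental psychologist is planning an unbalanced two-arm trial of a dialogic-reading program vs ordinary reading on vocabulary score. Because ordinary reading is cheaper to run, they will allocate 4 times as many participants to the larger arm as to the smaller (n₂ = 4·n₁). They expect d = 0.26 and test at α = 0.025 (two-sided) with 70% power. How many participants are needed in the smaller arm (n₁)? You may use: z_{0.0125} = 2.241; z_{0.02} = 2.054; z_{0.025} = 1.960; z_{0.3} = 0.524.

n₁ = 142

With allocation ratio k = n₂/n₁ = 4, Var(x̄₁−x̄₂) = σ²(1/n₁ + 1/(k·n₁)) = σ²·(k+1)/(k·n₁).
So n₁ = (1 + 1/k)·((z_{α/2} + z_β)/d)² = 1.250 × (2.765/0.26)².
n₁ = 1.250 × 113.10 = 141.4.
Round up: n₁ = 142, giving n₂ = 4 × 142 = 568.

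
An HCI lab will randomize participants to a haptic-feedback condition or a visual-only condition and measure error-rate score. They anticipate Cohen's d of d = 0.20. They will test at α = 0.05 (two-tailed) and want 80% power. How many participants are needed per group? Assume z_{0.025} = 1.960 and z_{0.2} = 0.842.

For two independent groups with equal n: n = 2·((z_{α/2} + z_β) / d)².
z_{α/2} + z_β = 1.960 + 0.842 = 2.802.
n = 2 × (2.802 / 0.20)² = 2 × 14.010² = 2 × 196.28 = 392.6.
Round up to the next whole participant.

n = 393 per group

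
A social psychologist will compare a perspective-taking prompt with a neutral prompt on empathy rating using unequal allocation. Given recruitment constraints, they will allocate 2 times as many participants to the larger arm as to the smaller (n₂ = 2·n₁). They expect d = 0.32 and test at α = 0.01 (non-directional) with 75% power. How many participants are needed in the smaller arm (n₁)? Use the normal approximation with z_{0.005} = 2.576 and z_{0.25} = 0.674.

n₁ = 155

With allocation ratio k = n₂/n₁ = 2, Var(x̄₁−x̄₂) = σ²(1/n₁ + 1/(k·n₁)) = σ²·(k+1)/(k·n₁).
So n₁ = (1 + 1/k)·((z_{α/2} + z_β)/d)² = 1.500 × (3.250/0.32)².
n₁ = 1.500 × 103.15 = 154.7.
Round up: n₁ = 155, giving n₂ = 2 × 155 = 310.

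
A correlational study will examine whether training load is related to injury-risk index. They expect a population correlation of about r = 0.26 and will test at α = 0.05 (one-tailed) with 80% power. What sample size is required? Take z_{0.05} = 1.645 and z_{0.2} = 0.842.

n = 91

Fisher's z: C = ½·ln((1+r)/(1−r)) = ½·ln(1.7027) = 0.2661.
n = ((z_{α} + z_β)/C)² + 3.
(1.645 + 0.842) / 0.2661 = 2.487 / 0.2661 = 9.346.
n = 9.346² + 3 = 87.35 + 3 = 90.3.
Round up.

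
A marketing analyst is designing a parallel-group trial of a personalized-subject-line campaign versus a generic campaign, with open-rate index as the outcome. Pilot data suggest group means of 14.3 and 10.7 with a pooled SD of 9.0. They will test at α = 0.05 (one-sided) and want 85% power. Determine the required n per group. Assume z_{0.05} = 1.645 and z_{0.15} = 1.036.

Cohen's d = |M₁ − M₂| / SD_pooled = |14.3 − 10.7| / 9.0 = 3.6 / 9.0 = 0.400.
For two independent groups with equal n: n = 2·((z_{α} + z_β) / d)².
z_{α} + z_β = 1.645 + 1.036 = 2.681.
n = 2 × (2.681 / 0.400)² = 2 × 6.702² = 2 × 44.92 = 89.8.
Round up to the next whole participant.

n = 90 per group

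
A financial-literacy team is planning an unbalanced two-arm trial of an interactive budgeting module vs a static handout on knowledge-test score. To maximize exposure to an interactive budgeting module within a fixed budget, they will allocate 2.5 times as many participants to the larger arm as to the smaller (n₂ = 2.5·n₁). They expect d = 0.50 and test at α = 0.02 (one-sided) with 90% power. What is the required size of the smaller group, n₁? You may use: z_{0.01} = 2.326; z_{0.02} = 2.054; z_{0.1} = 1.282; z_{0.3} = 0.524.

n₁ = 63

With allocation ratio k = n₂/n₁ = 2.5, Var(x̄₁−x̄₂) = σ²(1/n₁ + 1/(k·n₁)) = σ²·(k+1)/(k·n₁).
So n₁ = (1 + 1/k)·((z_{α} + z_β)/d)² = 1.400 × (3.336/0.50)².
n₁ = 1.400 × 44.52 = 62.3.
Round up: n₁ = 63, giving n₂ = ⌈2.5 × 63⌉ = ⌈157.5⌉ = 158.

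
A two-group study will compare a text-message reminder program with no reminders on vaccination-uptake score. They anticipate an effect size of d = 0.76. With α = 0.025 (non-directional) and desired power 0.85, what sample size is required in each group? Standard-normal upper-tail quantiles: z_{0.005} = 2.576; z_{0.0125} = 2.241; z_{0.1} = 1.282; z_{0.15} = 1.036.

For two independent groups with equal n: n = 2·((z_{α/2} + z_β) / d)².
z_{α/2} + z_β = 2.241 + 1.036 = 3.277.
n = 2 × (3.277 / 0.76)² = 2 × 4.312² = 2 × 18.59 = 37.2.
Round up to the next whole participant.

n = 38 per group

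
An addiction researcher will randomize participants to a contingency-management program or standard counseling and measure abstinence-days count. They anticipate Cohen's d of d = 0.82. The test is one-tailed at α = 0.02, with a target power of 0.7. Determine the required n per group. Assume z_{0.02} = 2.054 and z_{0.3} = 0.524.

n = 20 per group

For two independent groups with equal n: n = 2·((z_{α} + z_β) / d)².
z_{α} + z_β = 2.054 + 0.524 = 2.578.
n = 2 × (2.578 / 0.82)² = 2 × 3.144² = 2 × 9.88 = 19.8.
Round up to the next whole participant.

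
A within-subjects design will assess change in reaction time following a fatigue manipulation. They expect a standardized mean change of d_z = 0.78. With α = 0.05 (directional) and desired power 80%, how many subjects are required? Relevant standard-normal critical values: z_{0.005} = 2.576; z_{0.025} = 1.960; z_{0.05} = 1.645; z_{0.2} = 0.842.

For a paired (one-sample on differences) test: n = ((z_{α} + z_β) / d)².
z_{α} + z_β = 1.645 + 0.842 = 2.487.
n = (2.487 / 0.78)² = 3.188² = 10.17.
Round up.

n = 11 pairs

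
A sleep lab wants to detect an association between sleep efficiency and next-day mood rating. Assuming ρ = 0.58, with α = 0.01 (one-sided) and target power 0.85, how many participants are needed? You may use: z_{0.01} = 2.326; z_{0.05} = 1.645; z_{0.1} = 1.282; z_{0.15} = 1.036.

n = 29

Fisher's z: C = ½·ln((1+r)/(1−r)) = ½·ln(3.7619) = 0.6625.
n = ((z_{α} + z_β)/C)² + 3.
(2.326 + 1.036) / 0.6625 = 3.362 / 0.6625 = 5.075.
n = 5.075² + 3 = 25.75 + 3 = 28.8.
Round up.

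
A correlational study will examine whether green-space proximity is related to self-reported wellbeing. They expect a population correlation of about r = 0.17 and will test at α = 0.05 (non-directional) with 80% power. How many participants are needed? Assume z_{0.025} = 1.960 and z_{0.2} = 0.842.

Fisher's z: C = ½·ln((1+r)/(1−r)) = ½·ln(1.4096) = 0.1717.
n = ((z_{α/2} + z_β)/C)² + 3.
(1.960 + 0.842) / 0.1717 = 2.802 / 0.1717 = 16.319.
n = 16.319² + 3 = 266.32 + 3 = 269.3.
Round up.

n = 270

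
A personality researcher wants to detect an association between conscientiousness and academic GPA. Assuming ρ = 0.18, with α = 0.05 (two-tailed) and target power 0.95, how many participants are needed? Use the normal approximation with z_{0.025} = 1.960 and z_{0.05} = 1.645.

Fisher's z: C = ½·ln((1+r)/(1−r)) = ½·ln(1.4390) = 0.1820.
n = ((z_{α/2} + z_β)/C)² + 3.
(1.960 + 1.645) / 0.1820 = 3.605 / 0.1820 = 19.808.
n = 19.808² + 3 = 392.34 + 3 = 395.3.
Round up.

n = 396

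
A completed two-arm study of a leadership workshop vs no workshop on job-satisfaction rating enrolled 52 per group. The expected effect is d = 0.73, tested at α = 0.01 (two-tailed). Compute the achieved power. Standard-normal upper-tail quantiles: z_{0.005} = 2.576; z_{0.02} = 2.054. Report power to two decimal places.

power ≈ 0.87

For two equal groups, power = Φ(d·√(n/2) − z_{α/2}).
d·√(n/2) = 0.73 × √(52/2) = 0.73 × 5.099 = 3.722.
z_β = 3.722 − 2.576 = 1.146.
Power = Φ(1.146) = 0.874.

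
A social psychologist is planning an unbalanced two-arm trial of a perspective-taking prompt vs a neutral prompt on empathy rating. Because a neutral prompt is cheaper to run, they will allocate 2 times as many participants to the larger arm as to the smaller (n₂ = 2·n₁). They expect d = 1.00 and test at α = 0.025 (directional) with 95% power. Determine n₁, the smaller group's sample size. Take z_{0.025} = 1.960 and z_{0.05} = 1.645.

n₁ = 20

With allocation ratio k = n₂/n₁ = 2, Var(x̄₁−x̄₂) = σ²(1/n₁ + 1/(k·n₁)) = σ²·(k+1)/(k·n₁).
So n₁ = (1 + 1/k)·((z_{α} + z_β)/d)² = 1.500 × (3.605/1.00)².
n₁ = 1.500 × 13.00 = 19.5.
Round up: n₁ = 20, giving n₂ = 2 × 20 = 40.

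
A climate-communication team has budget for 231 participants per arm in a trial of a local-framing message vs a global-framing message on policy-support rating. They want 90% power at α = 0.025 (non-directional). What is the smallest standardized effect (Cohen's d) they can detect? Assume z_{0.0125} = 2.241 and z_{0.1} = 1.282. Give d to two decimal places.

d_min ≈ 0.33

For two independent groups of n = 231 each: d_min = (z_{α/2} + z_β)·√(2/n).
z-sum = 2.241 + 1.282 = 3.523.
d_min = 3.523 × √(2/231) = 3.523 × 0.0930 = 0.328.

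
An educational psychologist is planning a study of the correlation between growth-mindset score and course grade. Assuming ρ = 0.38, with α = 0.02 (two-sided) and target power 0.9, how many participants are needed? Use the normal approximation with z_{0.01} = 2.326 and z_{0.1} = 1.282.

n = 85

Fisher's z: C = ½·ln((1+r)/(1−r)) = ½·ln(2.2258) = 0.4001.
n = ((z_{α/2} + z_β)/C)² + 3.
(2.326 + 1.282) / 0.4001 = 3.608 / 0.4001 = 9.018.
n = 9.018² + 3 = 81.32 + 3 = 84.3.
Round up.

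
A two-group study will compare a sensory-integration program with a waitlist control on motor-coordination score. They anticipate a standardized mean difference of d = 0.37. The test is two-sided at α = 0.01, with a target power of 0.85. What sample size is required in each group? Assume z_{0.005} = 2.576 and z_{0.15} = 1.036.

For two independent groups with equal n: n = 2·((z_{α/2} + z_β) / d)².
z_{α/2} + z_β = 2.576 + 1.036 = 3.612.
n = 2 × (3.612 / 0.37)² = 2 × 9.762² = 2 × 95.30 = 190.6.
Round up to the next whole participant.

n = 191 per group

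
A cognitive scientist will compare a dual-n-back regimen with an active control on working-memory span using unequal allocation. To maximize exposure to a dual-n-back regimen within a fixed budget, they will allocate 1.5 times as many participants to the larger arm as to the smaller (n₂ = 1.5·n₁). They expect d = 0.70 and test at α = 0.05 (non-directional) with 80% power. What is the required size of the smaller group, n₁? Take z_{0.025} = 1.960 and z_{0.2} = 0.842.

n₁ = 27

With allocation ratio k = n₂/n₁ = 1.5, Var(x̄₁−x̄₂) = σ²(1/n₁ + 1/(k·n₁)) = σ²·(k+1)/(k·n₁).
So n₁ = (1 + 1/k)·((z_{α/2} + z_β)/d)² = 1.667 × (2.802/0.70)².
n₁ = 1.667 × 16.02 = 26.7.
Round up: n₁ = 27, giving n₂ = ⌈1.5 × 27⌉ = ⌈40.5⌉ = 41.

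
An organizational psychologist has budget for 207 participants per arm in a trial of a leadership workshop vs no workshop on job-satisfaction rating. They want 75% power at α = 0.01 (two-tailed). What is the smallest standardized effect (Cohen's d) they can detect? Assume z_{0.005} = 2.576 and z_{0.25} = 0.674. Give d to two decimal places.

d_min ≈ 0.32

For two independent groups of n = 207 each: d_min = (z_{α/2} + z_β)·√(2/n).
z-sum = 2.576 + 0.674 = 3.250.
d_min = 3.250 × √(2/207) = 3.250 × 0.0983 = 0.319.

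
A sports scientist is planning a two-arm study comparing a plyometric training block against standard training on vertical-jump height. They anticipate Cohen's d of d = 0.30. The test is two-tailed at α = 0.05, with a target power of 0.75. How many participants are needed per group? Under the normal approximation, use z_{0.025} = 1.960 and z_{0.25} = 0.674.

For two independent groups with equal n: n = 2·((z_{α/2} + z_β) / d)².
z_{α/2} + z_β = 1.960 + 0.674 = 2.634.
n = 2 × (2.634 / 0.30)² = 2 × 8.780² = 2 × 77.09 = 154.2.
Round up to the next whole participant.

n = 155 per group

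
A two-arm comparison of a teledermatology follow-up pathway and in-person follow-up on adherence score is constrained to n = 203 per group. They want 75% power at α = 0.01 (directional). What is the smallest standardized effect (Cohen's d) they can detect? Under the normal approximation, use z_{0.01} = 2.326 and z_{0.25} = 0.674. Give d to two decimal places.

d_min ≈ 0.30

For two independent groups of n = 203 each: d_min = (z_{α} + z_β)·√(2/n).
z-sum = 2.326 + 0.674 = 3.000.
d_min = 3.000 × √(2/203) = 3.000 × 0.0993 = 0.298.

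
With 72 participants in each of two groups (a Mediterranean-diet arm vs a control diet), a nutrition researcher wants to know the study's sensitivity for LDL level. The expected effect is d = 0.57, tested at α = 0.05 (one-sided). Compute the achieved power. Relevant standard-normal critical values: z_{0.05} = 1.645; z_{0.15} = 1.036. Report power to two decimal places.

power ≈ 0.96

For two equal groups, power = Φ(d·√(n/2) − z_{α}).
d·√(n/2) = 0.57 × √(72/2) = 0.57 × 6.000 = 3.420.
z_β = 3.420 − 1.645 = 1.775.
Power = Φ(1.775) = 0.962.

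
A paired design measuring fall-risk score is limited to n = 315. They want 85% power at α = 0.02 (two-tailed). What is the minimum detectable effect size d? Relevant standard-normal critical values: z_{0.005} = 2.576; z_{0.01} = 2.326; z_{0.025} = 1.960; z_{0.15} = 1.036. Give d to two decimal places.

For a single sample (or paired design) of n = 315: d_min = (z_{α/2} + z_β)/√n.
z-sum = 2.326 + 1.036 = 3.362.
d_min = 3.362 / √315 = 3.362 / 17.748 = 0.189.

d_min ≈ 0.19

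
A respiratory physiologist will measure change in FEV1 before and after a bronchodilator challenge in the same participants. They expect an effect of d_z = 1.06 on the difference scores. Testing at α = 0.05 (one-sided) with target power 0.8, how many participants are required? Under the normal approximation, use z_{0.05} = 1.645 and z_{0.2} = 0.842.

n = 6 pairs

For a paired (one-sample on differences) test: n = ((z_{α} + z_β) / d)².
z_{α} + z_β = 1.645 + 0.842 = 2.487.
n = (2.487 / 1.06)² = 2.346² = 5.50.
Round up.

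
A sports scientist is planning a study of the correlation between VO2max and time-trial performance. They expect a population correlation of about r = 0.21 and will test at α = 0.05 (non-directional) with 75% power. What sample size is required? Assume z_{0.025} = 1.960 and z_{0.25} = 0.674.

Fisher's z: C = ½·ln((1+r)/(1−r)) = ½·ln(1.5316) = 0.2132.
n = ((z_{α/2} + z_β)/C)² + 3.
(1.960 + 0.674) / 0.2132 = 2.634 / 0.2132 = 12.355.
n = 12.355² + 3 = 152.64 + 3 = 155.6.
Round up.

n = 156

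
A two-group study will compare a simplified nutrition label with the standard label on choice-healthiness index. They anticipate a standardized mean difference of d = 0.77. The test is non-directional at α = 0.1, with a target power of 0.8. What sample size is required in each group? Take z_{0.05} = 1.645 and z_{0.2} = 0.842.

n = 21 per group

For two independent groups with equal n: n = 2·((z_{α/2} + z_β) / d)².
z_{α/2} + z_β = 1.645 + 0.842 = 2.487.
n = 2 × (2.487 / 0.77)² = 2 × 3.230² = 2 × 10.43 = 20.9.
Round up to the next whole participant.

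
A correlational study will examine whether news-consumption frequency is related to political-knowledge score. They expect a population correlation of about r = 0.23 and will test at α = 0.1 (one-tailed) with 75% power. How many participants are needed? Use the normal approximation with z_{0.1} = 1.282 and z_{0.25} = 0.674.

Fisher's z: C = ½·ln((1+r)/(1−r)) = ½·ln(1.5974) = 0.2342.
n = ((z_{α} + z_β)/C)² + 3.
(1.282 + 0.674) / 0.2342 = 1.956 / 0.2342 = 8.352.
n = 8.352² + 3 = 69.75 + 3 = 72.8.
Round up.

n = 73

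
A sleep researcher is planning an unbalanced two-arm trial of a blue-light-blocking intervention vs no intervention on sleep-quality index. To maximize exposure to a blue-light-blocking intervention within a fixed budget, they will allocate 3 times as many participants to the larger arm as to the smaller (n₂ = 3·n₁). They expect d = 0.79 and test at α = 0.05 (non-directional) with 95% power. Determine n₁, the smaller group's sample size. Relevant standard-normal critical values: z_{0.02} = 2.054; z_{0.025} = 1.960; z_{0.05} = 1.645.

n₁ = 28

With allocation ratio k = n₂/n₁ = 3, Var(x̄₁−x̄₂) = σ²(1/n₁ + 1/(k·n₁)) = σ²·(k+1)/(k·n₁).
So n₁ = (1 + 1/k)·((z_{α/2} + z_β)/d)² = 1.333 × (3.605/0.79)².
n₁ = 1.333 × 20.82 = 27.8.
Round up: n₁ = 28, giving n₂ = 3 × 28 = 84.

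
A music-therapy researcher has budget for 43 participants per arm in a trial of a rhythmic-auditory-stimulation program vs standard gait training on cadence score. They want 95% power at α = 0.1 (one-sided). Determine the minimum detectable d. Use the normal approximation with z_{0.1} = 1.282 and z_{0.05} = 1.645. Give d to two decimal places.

d_min ≈ 0.63

For two independent groups of n = 43 each: d_min = (z_{α} + z_β)·√(2/n).
z-sum = 1.282 + 1.645 = 2.927.
d_min = 2.927 × √(2/43) = 2.927 × 0.2157 = 0.631.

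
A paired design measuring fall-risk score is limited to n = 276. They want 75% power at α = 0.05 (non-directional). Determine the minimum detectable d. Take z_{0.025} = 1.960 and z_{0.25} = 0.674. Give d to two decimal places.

For a single sample (or paired design) of n = 276: d_min = (z_{α/2} + z_β)/√n.
z-sum = 1.960 + 0.674 = 2.634.
d_min = 2.634 / √276 = 2.634 / 16.613 = 0.159.

d_min ≈ 0.16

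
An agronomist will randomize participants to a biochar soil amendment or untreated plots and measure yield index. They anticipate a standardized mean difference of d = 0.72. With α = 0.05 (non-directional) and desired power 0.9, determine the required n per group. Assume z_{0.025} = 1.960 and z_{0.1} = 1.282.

For two independent groups with equal n: n = 2·((z_{α/2} + z_β) / d)².
z_{α/2} + z_β = 1.960 + 1.282 = 3.242.
n = 2 × (3.242 / 0.72)² = 2 × 4.503² = 2 × 20.28 = 40.6.
Round up to the next whole participant.

n = 41 per group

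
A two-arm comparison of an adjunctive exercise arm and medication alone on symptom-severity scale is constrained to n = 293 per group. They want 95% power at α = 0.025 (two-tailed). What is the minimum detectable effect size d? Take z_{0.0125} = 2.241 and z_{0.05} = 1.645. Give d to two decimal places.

d_min ≈ 0.32

For two independent groups of n = 293 each: d_min = (z_{α/2} + z_β)·√(2/n).
z-sum = 2.241 + 1.645 = 3.886.
d_min = 3.886 × √(2/293) = 3.886 × 0.0826 = 0.321.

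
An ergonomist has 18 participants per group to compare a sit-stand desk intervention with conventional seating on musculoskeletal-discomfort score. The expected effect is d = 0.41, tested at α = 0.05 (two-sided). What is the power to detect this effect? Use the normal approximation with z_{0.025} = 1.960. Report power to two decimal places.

For two equal groups, power = Φ(d·√(n/2) − z_{α/2}).
d·√(n/2) = 0.41 × √(18/2) = 0.41 × 3.000 = 1.230.
z_β = 1.230 − 1.960 = -0.730.
Power = Φ(-0.730) = 0.233.

power ≈ 0.23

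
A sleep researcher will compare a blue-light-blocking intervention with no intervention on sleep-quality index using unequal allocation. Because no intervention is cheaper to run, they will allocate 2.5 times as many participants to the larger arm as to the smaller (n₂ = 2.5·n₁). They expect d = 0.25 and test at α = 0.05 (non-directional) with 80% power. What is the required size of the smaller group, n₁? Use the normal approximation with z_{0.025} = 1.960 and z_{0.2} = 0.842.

n₁ = 176

With allocation ratio k = n₂/n₁ = 2.5, Var(x̄₁−x̄₂) = σ²(1/n₁ + 1/(k·n₁)) = σ²·(k+1)/(k·n₁).
So n₁ = (1 + 1/k)·((z_{α/2} + z_β)/d)² = 1.400 × (2.802/0.25)².
n₁ = 1.400 × 125.62 = 175.9.
Round up: n₁ = 176, giving n₂ = 2.5 × 176 = 440.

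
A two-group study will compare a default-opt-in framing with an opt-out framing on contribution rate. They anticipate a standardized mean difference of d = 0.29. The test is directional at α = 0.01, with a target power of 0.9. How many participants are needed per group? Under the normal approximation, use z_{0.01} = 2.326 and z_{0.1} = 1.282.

For two independent groups with equal n: n = 2·((z_{α} + z_β) / d)².
z_{α} + z_β = 2.326 + 1.282 = 3.608.
n = 2 × (3.608 / 0.29)² = 2 × 12.441² = 2 × 154.79 = 309.6.
Round up to the next whole participant.

n = 310 per group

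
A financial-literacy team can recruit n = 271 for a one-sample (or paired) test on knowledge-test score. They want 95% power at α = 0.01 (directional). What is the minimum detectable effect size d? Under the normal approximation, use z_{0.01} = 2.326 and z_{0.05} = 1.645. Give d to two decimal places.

For a single sample (or paired design) of n = 271: d_min = (z_{α} + z_β)/√n.
z-sum = 2.326 + 1.645 = 3.971.
d_min = 3.971 / √271 = 3.971 / 16.462 = 0.241.

d_min ≈ 0.24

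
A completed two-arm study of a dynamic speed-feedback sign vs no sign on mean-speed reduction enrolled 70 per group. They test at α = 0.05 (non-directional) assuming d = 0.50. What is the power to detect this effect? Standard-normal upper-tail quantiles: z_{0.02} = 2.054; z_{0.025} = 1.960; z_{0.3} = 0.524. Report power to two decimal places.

For two equal groups, power = Φ(d·√(n/2) − z_{α/2}).
d·√(n/2) = 0.50 × √(70/2) = 0.50 × 5.916 = 2.958.
z_β = 2.958 − 1.960 = 0.998.
Power = Φ(0.998) = 0.841.

power ≈ 0.84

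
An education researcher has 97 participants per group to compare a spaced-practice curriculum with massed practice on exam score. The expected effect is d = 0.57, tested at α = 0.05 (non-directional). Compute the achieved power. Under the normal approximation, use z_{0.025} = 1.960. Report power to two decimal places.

power ≈ 0.98

For two equal groups, power = Φ(d·√(n/2) − z_{α/2}).
d·√(n/2) = 0.57 × √(97/2) = 0.57 × 6.964 = 3.970.
z_β = 3.970 − 1.960 = 2.010.
Power = Φ(2.010) = 0.978.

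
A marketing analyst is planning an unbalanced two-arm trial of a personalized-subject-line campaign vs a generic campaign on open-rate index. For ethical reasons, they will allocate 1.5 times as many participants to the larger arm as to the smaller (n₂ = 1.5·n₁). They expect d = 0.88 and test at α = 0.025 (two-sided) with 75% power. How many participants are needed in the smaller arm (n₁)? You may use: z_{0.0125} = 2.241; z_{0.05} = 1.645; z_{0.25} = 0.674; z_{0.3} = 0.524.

With allocation ratio k = n₂/n₁ = 1.5, Var(x̄₁−x̄₂) = σ²(1/n₁ + 1/(k·n₁)) = σ²·(k+1)/(k·n₁).
So n₁ = (1 + 1/k)·((z_{α/2} + z_β)/d)² = 1.667 × (2.915/0.88)².
n₁ = 1.667 × 10.97 = 18.3.
Round up: n₁ = 19, giving n₂ = ⌈1.5 × 19⌉ = ⌈28.5⌉ = 29.

n₁ = 19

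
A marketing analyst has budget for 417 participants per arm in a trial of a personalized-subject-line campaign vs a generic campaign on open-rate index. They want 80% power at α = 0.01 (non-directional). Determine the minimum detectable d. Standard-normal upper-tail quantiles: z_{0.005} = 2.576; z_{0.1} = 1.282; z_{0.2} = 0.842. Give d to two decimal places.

d_min ≈ 0.24

For two independent groups of n = 417 each: d_min = (z_{α/2} + z_β)·√(2/n).
z-sum = 2.576 + 0.842 = 3.418.
d_min = 3.418 × √(2/417) = 3.418 × 0.0693 = 0.237.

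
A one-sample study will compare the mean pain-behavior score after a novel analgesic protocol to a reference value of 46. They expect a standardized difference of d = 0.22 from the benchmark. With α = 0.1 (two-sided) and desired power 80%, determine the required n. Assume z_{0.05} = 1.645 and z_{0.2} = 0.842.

n = 128

For a one-sample test: n = ((z_{α/2} + z_β) / d)².
z_{α/2} + z_β = 1.645 + 0.842 = 2.487.
n = (2.487 / 0.22)² = 11.305² = 127.79.
Round up.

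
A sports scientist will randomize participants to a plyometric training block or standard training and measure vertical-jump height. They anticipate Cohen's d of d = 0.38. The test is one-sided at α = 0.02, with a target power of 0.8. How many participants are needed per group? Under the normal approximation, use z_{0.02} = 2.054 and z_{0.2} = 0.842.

n = 117 per group

For two independent groups with equal n: n = 2·((z_{α} + z_β) / d)².
z_{α} + z_β = 2.054 + 0.842 = 2.896.
n = 2 × (2.896 / 0.38)² = 2 × 7.621² = 2 × 58.08 = 116.2.
Round up to the next whole participant.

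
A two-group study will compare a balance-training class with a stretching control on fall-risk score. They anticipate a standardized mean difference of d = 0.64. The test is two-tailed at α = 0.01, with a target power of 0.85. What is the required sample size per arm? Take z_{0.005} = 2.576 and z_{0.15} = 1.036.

n = 64 per group

For two independent groups with equal n: n = 2·((z_{α/2} + z_β) / d)².
z_{α/2} + z_β = 2.576 + 1.036 = 3.612.
n = 2 × (3.612 / 0.64)² = 2 × 5.644² = 2 × 31.85 = 63.7.
Round up to the next whole participant.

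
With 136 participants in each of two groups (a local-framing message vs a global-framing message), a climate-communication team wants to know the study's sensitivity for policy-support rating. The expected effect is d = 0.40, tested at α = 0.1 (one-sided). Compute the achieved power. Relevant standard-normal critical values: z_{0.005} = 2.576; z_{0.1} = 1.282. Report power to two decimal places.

power ≈ 0.98

For two equal groups, power = Φ(d·√(n/2) − z_{α}).
d·√(n/2) = 0.40 × √(136/2) = 0.40 × 8.246 = 3.298.
z_β = 3.298 − 1.282 = 2.016.
Power = Φ(2.016) = 0.978.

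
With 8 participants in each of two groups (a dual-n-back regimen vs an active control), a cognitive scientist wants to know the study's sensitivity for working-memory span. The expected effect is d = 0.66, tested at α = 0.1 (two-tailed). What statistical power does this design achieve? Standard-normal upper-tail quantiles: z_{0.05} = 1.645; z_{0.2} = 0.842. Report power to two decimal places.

For two equal groups, power = Φ(d·√(n/2) − z_{α/2}).
d·√(n/2) = 0.66 × √(8/2) = 0.66 × 2.000 = 1.320.
z_β = 1.320 − 1.645 = -0.325.
Power = Φ(-0.325) = 0.373.

power ≈ 0.37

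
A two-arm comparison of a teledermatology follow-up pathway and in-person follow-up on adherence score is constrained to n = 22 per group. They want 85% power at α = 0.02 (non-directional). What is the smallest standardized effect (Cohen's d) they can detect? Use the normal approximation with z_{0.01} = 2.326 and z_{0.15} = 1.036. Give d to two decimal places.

d_min ≈ 1.01

For two independent groups of n = 22 each: d_min = (z_{α/2} + z_β)·√(2/n).
z-sum = 2.326 + 1.036 = 3.362.
d_min = 3.362 × √(2/22) = 3.362 × 0.3015 = 1.014.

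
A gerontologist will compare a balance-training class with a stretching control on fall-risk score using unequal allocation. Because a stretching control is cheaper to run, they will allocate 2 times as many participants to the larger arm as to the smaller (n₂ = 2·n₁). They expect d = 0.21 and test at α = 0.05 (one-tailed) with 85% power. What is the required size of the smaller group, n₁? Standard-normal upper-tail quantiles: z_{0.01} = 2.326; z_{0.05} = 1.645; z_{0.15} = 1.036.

With allocation ratio k = n₂/n₁ = 2, Var(x̄₁−x̄₂) = σ²(1/n₁ + 1/(k·n₁)) = σ²·(k+1)/(k·n₁).
So n₁ = (1 + 1/k)·((z_{α} + z_β)/d)² = 1.500 × (2.681/0.21)².
n₁ = 1.500 × 162.99 = 244.5.
Round up: n₁ = 245, giving n₂ = 2 × 245 = 490.

n₁ = 245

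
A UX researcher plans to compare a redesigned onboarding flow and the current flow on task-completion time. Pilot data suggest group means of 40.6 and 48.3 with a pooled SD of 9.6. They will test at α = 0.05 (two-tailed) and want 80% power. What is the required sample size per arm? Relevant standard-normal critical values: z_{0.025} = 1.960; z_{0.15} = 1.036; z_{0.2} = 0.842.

Cohen's d = |M₁ − M₂| / SD_pooled = |40.6 − 48.3| / 9.6 = 7.7 / 9.6 = 0.802.
For two independent groups with equal n: n = 2·((z_{α/2} + z_β) / d)².
z_{α/2} + z_β = 1.960 + 0.842 = 2.802.
n = 2 × (2.802 / 0.802)² = 2 × 3.494² = 2 × 12.21 = 24.4.
Round up to the next whole participant.

n = 25 per group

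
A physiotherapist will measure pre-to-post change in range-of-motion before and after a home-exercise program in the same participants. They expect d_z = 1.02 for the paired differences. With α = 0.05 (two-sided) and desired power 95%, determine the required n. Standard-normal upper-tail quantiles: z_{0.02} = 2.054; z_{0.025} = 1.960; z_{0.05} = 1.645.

For a paired (one-sample on differences) test: n = ((z_{α/2} + z_β) / d)².
z_{α/2} + z_β = 1.960 + 1.645 = 3.605.
n = (3.605 / 1.02)² = 3.534² = 12.49.
Round up.

n = 13 pairs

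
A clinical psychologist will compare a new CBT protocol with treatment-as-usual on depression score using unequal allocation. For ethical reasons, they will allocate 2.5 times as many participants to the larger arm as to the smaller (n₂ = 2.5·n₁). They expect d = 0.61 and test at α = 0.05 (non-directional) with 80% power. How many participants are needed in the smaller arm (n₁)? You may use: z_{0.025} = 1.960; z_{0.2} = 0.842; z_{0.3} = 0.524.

n₁ = 30

With allocation ratio k = n₂/n₁ = 2.5, Var(x̄₁−x̄₂) = σ²(1/n₁ + 1/(k·n₁)) = σ²·(k+1)/(k·n₁).
So n₁ = (1 + 1/k)·((z_{α/2} + z_β)/d)² = 1.400 × (2.802/0.61)².
n₁ = 1.400 × 21.10 = 29.5.
Round up: n₁ = 30, giving n₂ = 2.5 × 30 = 75.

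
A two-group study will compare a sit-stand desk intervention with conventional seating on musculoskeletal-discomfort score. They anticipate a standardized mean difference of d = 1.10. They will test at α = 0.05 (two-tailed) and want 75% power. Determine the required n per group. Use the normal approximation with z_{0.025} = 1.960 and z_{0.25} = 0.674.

For two independent groups with equal n: n = 2·((z_{α/2} + z_β) / d)².
z_{α/2} + z_β = 1.960 + 0.674 = 2.634.
n = 2 × (2.634 / 1.10)² = 2 × 2.395² = 2 × 5.73 = 11.5.
Round up to the next whole participant.

n = 12 per group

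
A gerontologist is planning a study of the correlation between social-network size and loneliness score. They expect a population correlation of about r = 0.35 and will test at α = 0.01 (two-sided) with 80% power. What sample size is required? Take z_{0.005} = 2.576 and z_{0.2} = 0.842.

n = 91

Fisher's z: C = ½·ln((1+r)/(1−r)) = ½·ln(2.0769) = 0.3654.
n = ((z_{α/2} + z_β)/C)² + 3.
(2.576 + 0.842) / 0.3654 = 3.418 / 0.3654 = 9.354.
n = 9.354² + 3 = 87.50 + 3 = 90.5.
Round up.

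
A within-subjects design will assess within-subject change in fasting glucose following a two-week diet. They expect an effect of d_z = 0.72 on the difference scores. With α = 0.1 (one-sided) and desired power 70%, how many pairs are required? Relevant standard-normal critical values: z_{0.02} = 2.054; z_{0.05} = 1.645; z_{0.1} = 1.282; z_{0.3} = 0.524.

n = 7 pairs

For a paired (one-sample on differences) test: n = ((z_{α} + z_β) / d)².
z_{α} + z_β = 1.282 + 0.524 = 1.806.
n = (1.806 / 0.72)² = 2.508² = 6.29.
Round up.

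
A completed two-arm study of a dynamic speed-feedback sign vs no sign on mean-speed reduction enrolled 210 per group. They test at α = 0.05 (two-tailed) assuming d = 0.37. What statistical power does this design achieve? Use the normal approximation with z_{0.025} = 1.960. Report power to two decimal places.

For two equal groups, power = Φ(d·√(n/2) − z_{α/2}).
d·√(n/2) = 0.37 × √(210/2) = 0.37 × 10.247 = 3.791.
z_β = 3.791 − 1.960 = 1.831.
Power = Φ(1.831) = 0.966.

power ≈ 0.97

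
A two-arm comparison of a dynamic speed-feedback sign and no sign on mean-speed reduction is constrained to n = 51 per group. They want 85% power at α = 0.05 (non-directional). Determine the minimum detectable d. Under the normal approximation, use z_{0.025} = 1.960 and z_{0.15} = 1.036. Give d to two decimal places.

For two independent groups of n = 51 each: d_min = (z_{α/2} + z_β)·√(2/n).
z-sum = 1.960 + 1.036 = 2.996.
d_min = 2.996 × √(2/51) = 2.996 × 0.1980 = 0.593.

d_min ≈ 0.59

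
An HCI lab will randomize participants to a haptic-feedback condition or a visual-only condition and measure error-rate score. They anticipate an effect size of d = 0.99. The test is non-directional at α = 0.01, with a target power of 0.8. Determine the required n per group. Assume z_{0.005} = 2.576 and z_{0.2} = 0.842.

n = 24 per group

For two independent groups with equal n: n = 2·((z_{α/2} + z_β) / d)².
z_{α/2} + z_β = 2.576 + 0.842 = 3.418.
n = 2 × (3.418 / 0.99)² = 2 × 3.453² = 2 × 11.92 = 23.8.
Round up to the next whole participant.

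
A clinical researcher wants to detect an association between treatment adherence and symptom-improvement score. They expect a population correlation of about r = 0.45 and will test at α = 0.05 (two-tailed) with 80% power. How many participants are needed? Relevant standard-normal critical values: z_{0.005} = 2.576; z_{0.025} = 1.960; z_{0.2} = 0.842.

Fisher's z: C = ½·ln((1+r)/(1−r)) = ½·ln(2.6364) = 0.4847.
n = ((z_{α/2} + z_β)/C)² + 3.
(1.960 + 0.842) / 0.4847 = 2.802 / 0.4847 = 5.781.
n = 5.781² + 3 = 33.42 + 3 = 36.4.
Round up.

n = 37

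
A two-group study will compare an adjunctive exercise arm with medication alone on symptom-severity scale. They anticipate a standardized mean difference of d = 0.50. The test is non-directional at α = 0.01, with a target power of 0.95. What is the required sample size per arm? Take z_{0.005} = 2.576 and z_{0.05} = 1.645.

n = 143 per group

For two independent groups with equal n: n = 2·((z_{α/2} + z_β) / d)².
z_{α/2} + z_β = 2.576 + 1.645 = 4.221.
n = 2 × (4.221 / 0.50)² = 2 × 8.442² = 2 × 71.27 = 142.5.
Round up to the next whole participant.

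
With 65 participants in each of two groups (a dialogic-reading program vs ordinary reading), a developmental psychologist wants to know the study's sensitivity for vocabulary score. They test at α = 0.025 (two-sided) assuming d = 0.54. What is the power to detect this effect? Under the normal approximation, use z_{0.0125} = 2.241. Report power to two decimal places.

power ≈ 0.80

For two equal groups, power = Φ(d·√(n/2) − z_{α/2}).
d·√(n/2) = 0.54 × √(65/2) = 0.54 × 5.701 = 3.078.
z_β = 3.078 − 2.241 = 0.837.
Power = Φ(0.837) = 0.799.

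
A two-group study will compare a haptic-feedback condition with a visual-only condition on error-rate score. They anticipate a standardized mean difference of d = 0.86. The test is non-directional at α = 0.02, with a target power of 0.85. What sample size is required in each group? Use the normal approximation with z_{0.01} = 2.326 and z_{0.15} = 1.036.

n = 31 per group

For two independent groups with equal n: n = 2·((z_{α/2} + z_β) / d)².
z_{α/2} + z_β = 2.326 + 1.036 = 3.362.
n = 2 × (3.362 / 0.86)² = 2 × 3.909² = 2 × 15.28 = 30.6.
Round up to the next whole participant.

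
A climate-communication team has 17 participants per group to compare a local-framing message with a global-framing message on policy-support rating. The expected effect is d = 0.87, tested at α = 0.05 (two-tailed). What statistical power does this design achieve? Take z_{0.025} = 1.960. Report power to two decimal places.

power ≈ 0.72

For two equal groups, power = Φ(d·√(n/2) − z_{α/2}).
d·√(n/2) = 0.87 × √(17/2) = 0.87 × 2.915 = 2.536.
z_β = 2.536 − 1.960 = 0.576.
Power = Φ(0.576) = 0.718.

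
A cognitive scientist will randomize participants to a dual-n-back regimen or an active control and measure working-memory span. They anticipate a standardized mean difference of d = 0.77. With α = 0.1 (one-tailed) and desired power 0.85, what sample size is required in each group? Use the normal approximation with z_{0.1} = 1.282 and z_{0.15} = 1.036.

For two independent groups with equal n: n = 2·((z_{α} + z_β) / d)².
z_{α} + z_β = 1.282 + 1.036 = 2.318.
n = 2 × (2.318 / 0.77)² = 2 × 3.010² = 2 × 9.06 = 18.1.
Round up to the next whole participant.

n = 19 per group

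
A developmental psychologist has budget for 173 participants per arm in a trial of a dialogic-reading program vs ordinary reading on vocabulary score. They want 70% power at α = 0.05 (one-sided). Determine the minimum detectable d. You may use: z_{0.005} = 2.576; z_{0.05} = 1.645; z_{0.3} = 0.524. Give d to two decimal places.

For two independent groups of n = 173 each: d_min = (z_{α} + z_β)·√(2/n).
z-sum = 1.645 + 0.524 = 2.169.
d_min = 2.169 × √(2/173) = 2.169 × 0.1075 = 0.233.

d_min ≈ 0.23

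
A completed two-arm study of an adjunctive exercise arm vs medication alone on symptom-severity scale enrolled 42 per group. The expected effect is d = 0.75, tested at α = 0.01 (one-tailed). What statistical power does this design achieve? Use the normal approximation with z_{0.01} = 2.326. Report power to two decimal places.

For two equal groups, power = Φ(d·√(n/2) − z_{α}).
d·√(n/2) = 0.75 × √(42/2) = 0.75 × 4.583 = 3.437.
z_β = 3.437 − 2.326 = 1.111.
Power = Φ(1.111) = 0.867.

power ≈ 0.87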